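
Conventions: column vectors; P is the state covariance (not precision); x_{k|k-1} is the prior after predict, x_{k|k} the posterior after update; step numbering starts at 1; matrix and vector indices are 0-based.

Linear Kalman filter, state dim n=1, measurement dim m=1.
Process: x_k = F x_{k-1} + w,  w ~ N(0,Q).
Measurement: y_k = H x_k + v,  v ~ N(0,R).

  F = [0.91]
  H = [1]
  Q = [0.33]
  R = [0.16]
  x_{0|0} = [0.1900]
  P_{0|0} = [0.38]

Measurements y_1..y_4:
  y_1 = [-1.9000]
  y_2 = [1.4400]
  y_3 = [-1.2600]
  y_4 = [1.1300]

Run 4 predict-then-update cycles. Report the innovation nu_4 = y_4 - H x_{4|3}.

innov = [1.8082]

step 1: x^-=[0.1729]  P^-=[0.6447]  S=[0.8047]  K=[0.8012]  nu=[-2.0729]  x^+=[-1.4878]  P^+=[0.1282]
step 2: x^-=[-1.3539]  P^-=[0.4362]  S=[0.5962]  K=[0.7316]  nu=[2.7939]  x^+=[0.6901]  P^+=[0.1171]
step 3: x^-=[0.6280]  P^-=[0.4269]  S=[0.5869]  K=[0.7274]  nu=[-1.8880]  x^+=[-0.7453]  P^+=[0.1164]
step 4: x^-=[-0.6782]  P^-=[0.4264]  S=[0.5864]  K=[0.7271]  nu=[1.8082]  x^+=[0.6366]  P^+=[0.1163]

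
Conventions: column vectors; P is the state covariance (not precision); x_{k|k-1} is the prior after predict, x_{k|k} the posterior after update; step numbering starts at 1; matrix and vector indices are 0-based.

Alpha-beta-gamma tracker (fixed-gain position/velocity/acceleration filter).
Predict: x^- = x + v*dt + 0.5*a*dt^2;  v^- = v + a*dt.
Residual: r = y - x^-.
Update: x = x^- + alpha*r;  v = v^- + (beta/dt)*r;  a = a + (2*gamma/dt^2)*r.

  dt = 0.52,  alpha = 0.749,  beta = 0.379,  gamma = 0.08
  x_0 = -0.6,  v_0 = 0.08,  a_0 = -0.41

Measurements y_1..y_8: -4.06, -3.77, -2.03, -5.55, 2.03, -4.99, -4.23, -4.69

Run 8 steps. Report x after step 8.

x_post = -4.5929

step 1: x_pred=-0.6138  r=-3.4462  x^+=-3.1950  v^+=-2.6449  a^+=-2.4492
step 2: x_pred=-4.9015  r=1.1315  x^+=-4.0540  v^+=-3.0938  a^+=-1.7796
step 3: x_pred=-5.9034  r=3.8734  x^+=-3.0022  v^+=-1.1961  a^+=0.5123
step 4: x_pred=-3.5549  r=-1.9951  x^+=-5.0492  v^+=-2.3838  a^+=-0.6682
step 5: x_pred=-6.3792  r=8.4092  x^+=-0.0807  v^+=3.3977  a^+=4.3076
step 6: x_pred=2.2685  r=-7.2585  x^+=-3.1681  v^+=0.3473  a^+=0.0127
step 7: x_pred=-2.9858  r=-1.2442  x^+=-3.9177  v^+=-0.5529  a^+=-0.7236
step 8: x_pred=-4.3030  r=-0.3870  x^+=-4.5929  v^+=-1.2112  a^+=-0.9525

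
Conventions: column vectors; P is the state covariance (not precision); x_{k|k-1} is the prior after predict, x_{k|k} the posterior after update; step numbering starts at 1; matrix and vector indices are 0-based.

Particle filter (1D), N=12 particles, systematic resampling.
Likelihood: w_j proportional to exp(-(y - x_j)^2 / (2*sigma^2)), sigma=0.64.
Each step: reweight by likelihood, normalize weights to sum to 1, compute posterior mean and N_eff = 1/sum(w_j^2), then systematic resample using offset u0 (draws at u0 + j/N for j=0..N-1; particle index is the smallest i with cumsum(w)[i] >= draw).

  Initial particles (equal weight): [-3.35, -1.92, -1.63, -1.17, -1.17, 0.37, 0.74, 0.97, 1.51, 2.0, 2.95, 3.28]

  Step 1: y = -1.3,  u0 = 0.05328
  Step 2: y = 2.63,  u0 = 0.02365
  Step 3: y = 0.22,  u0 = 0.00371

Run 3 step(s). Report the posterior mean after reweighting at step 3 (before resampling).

post_mean = -1.1700

step 1: w=[0.0017, 0.1783, 0.2496, 0.2793, 0.2793, 0.0095, 0.0018, 0.0005, 0.0000, 0.0000, 0.0000, 0.0000]  mean=-1.4031  Neff=3.9967  idx=[1, 1, 2, 2, 2, 3, 3, 3, 4, 4, 4, 4]
step 2: w=[0.0001, 0.0001, 0.0015, 0.0015, 0.0015, 0.1422, 0.1422, 0.1422, 0.1422, 0.1422, 0.1422, 0.1422]  mean=-1.1722  Neff=7.0667  idx=[5, 5, 6, 6, 7, 8, 8, 9, 9, 10, 10, 11]
step 3: w=[0.0833, 0.0833, 0.0833, 0.0833, 0.0833, 0.0833, 0.0833, 0.0833, 0.0833, 0.0833, 0.0833, 0.0833]  mean=-1.1700  Neff=12.0000  idx=[0, 1, 2, 3, 4, 5, 6, 7, 8, 9, 10, 11]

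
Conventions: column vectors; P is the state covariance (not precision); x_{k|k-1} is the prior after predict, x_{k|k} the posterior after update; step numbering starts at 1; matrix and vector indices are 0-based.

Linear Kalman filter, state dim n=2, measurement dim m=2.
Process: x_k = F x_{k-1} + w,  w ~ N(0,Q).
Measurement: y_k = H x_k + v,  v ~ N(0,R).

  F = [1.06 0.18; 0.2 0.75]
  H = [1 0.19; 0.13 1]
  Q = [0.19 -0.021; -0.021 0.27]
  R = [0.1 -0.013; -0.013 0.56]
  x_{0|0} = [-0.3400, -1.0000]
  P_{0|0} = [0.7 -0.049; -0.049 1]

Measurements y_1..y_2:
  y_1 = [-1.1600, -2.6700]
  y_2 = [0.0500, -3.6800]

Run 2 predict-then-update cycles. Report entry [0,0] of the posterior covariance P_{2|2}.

P_post[0,0] = 0.0815

step 1: x^-=[-0.5404, -0.8180]  P^-=[0.9902 0.2217; 0.2217 0.8458]  S=[1.2050 0.5036; 0.5036 1.4802]  K=[0.8834 -0.0638; 0.0821 0.5630]  nu=[-0.4642, -1.7817]  x^+=[-0.8368, -1.8592]  P^+=[0.1006 -0.0603; -0.0603 0.3220]
step 2: x^-=[-1.2216, -1.5617]  P^-=[0.2905 -0.0063; -0.0063 0.4371]  S=[0.4039 0.1014; 0.1014 1.0004]  K=[0.7269 -0.0422; 0.0827 0.4277]  nu=[1.5683, -1.9595]  x^+=[0.0011, -2.2702]  P^+=[0.0815 -0.0437; -0.0437 0.2441]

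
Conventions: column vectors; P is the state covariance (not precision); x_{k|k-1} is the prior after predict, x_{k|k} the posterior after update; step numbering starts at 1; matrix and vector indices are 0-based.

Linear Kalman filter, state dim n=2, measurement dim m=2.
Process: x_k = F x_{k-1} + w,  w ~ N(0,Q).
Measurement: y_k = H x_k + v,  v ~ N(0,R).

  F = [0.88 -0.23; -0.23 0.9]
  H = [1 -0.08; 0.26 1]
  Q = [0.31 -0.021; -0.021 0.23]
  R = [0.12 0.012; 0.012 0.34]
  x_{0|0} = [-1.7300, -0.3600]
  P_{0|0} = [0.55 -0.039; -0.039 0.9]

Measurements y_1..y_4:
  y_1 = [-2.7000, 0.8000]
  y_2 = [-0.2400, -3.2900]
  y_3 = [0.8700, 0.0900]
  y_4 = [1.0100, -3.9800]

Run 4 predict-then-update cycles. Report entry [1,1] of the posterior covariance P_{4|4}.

P_post[1,1] = 0.1722

step 1: x^-=[-1.4396, 0.0739]  P^-=[0.7993 -0.3516; -0.3516 1.0042]  S=[0.9820 -0.2048; -0.2048 1.2155]  K=[0.8477 0.0246; -0.2935 0.7016]  nu=[-1.2545, 1.1004]  x^+=[-2.4761, 1.2141]  P^+=[0.1014 -0.0078; -0.0078 0.2370]
step 2: x^-=[-2.4582, 1.6622]  P^-=[0.4042 -0.0972; -0.0972 0.4306]  S=[0.5425 -0.0125; -0.0125 0.7474]  K=[0.7599 0.0233; -0.2302 0.5385]  nu=[2.3512, -4.3131]  x^+=[-0.7719, -1.2016]  P^+=[0.0909 -0.0066; -0.0066 0.1820]
step 3: x^-=[-0.4029, -0.9039]  P^-=[0.3927 -0.0827; -0.0827 0.3850]  S=[0.5284 0.0024; 0.0024 0.7086]  K=[0.7556 0.0249; -0.2170 0.5137]  nu=[1.2006, 1.0987]  x^+=[0.5317, -0.6000]  P^+=[0.0905 -0.0060; -0.0060 0.1736]
step 4: x^-=[0.6059, -0.6623]  P^-=[0.3917 -0.0803; -0.0803 0.3779]  S=[0.5270 0.0050; 0.0050 0.7026]  K=[0.7553 0.0253; -0.2146 0.5096]  nu=[0.3511, -3.4752]  x^+=[0.7832, -2.5088]  P^+=[0.0905 -0.0059; -0.0059 0.1722]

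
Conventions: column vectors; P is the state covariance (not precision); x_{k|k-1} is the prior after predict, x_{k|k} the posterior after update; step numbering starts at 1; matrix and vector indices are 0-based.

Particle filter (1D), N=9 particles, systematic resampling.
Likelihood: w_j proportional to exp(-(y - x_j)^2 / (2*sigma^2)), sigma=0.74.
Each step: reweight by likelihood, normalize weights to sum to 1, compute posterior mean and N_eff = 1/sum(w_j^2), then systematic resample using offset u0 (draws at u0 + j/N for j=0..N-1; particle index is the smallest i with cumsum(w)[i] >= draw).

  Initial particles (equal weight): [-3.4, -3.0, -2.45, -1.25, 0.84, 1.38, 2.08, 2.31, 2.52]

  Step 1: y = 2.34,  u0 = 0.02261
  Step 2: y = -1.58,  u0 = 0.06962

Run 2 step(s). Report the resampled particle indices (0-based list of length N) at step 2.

step 1: w=[0.0000, 0.0000, 0.0000, 0.0000, 0.0369, 0.1242, 0.2710, 0.2880, 0.2798]  mean=2.1366  Neff=3.9765  idx=[4, 5, 6, 6, 7, 7, 7, 8, 8]
step 2: w=[0.9318, 0.0657, 0.0010, 0.0010, 0.0002, 0.0002, 0.0002, 0.0000, 0.0000]  mean=0.8788  Neff=1.1461  idx=[0, 0, 0, 0, 0, 0, 0, 0, 1]

resampled_idx = [0, 0, 0, 0, 0, 0, 0, 0, 1]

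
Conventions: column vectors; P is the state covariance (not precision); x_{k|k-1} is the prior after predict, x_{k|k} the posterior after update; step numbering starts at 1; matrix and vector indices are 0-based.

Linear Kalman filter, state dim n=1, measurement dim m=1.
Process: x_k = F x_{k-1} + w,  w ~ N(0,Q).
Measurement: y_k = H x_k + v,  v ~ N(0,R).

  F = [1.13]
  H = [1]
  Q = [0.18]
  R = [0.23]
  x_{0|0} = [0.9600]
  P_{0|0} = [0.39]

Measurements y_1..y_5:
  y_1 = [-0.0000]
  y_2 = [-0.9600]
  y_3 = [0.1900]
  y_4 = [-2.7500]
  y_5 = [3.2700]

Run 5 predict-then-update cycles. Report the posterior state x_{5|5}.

step 1: x^-=[1.0848]  P^-=[0.6780]  S=[0.9080]  K=[0.7467]  nu=[-1.0848]  x^+=[0.2748]  P^+=[0.1717]
step 2: x^-=[0.3105]  P^-=[0.3993]  S=[0.6293]  K=[0.6345]  nu=[-1.2705]  x^+=[-0.4956]  P^+=[0.1459]
step 3: x^-=[-0.5601]  P^-=[0.3663]  S=[0.5963]  K=[0.6143]  nu=[0.7501]  x^+=[-0.0993]  P^+=[0.1413]
step 4: x^-=[-0.1122]  P^-=[0.3604]  S=[0.5904]  K=[0.6104]  nu=[-2.6378]  x^+=[-1.7224]  P^+=[0.1404]
step 5: x^-=[-1.9463]  P^-=[0.3593]  S=[0.5893]  K=[0.6097]  nu=[5.2163]  x^+=[1.2340]  P^+=[0.1402]

x_post = [1.2340]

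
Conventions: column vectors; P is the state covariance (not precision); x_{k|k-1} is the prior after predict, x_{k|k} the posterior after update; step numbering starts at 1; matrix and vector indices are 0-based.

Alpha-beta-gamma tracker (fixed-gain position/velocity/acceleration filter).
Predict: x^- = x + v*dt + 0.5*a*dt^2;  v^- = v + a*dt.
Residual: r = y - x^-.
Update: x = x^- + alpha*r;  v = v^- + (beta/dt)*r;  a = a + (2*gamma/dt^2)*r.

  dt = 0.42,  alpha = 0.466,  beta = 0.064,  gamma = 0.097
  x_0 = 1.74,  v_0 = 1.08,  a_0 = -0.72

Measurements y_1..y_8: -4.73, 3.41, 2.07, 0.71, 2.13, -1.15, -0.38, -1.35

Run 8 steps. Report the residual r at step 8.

resid = -2.9300

step 1: x_pred=2.1301  r=-6.8601  x^+=-1.0667  v^+=-0.2677  a^+=-8.2646
step 2: x_pred=-1.9081  r=5.3181  x^+=0.5701  v^+=-2.9285  a^+=-2.4159
step 3: x_pred=-0.8729  r=2.9429  x^+=0.4985  v^+=-3.4947  a^+=0.8207
step 4: x_pred=-0.8969  r=1.6069  x^+=-0.1481  v^+=-2.9052  a^+=2.5879
step 5: x_pred=-1.1400  r=3.2700  x^+=0.3838  v^+=-1.3199  a^+=6.1842
step 6: x_pred=0.3749  r=-1.5249  x^+=-0.3357  v^+=1.0450  a^+=4.5071
step 7: x_pred=0.5007  r=-0.8807  x^+=0.0903  v^+=2.8038  a^+=3.5385
step 8: x_pred=1.5800  r=-2.9300  x^+=0.2146  v^+=3.8435  a^+=0.3162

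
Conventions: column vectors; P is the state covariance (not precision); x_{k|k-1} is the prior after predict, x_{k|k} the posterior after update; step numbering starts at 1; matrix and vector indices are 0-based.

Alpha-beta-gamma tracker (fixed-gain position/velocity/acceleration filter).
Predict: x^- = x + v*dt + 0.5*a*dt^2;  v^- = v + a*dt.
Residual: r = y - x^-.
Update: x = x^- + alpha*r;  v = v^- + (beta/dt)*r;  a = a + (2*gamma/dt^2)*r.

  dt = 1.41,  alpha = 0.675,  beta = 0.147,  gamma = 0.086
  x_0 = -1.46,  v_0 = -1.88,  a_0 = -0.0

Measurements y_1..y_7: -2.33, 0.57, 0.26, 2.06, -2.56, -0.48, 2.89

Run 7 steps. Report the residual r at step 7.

resid = -0.9072

step 1: x_pred=-4.1108  r=1.7808  x^+=-2.9088  v^+=-1.6943  a^+=0.1541
step 2: x_pred=-5.1446  r=5.7146  x^+=-1.2873  v^+=-0.8813  a^+=0.6485
step 3: x_pred=-1.8853  r=2.1453  x^+=-0.4372  v^+=0.2567  a^+=0.8341
step 4: x_pred=0.7538  r=1.3062  x^+=1.6355  v^+=1.5689  a^+=0.9471
step 5: x_pred=4.7890  r=-7.3490  x^+=-0.1716  v^+=2.1381  a^+=0.3113
step 6: x_pred=3.1526  r=-3.6326  x^+=0.7006  v^+=2.1983  a^+=-0.0030
step 7: x_pred=3.7972  r=-0.9072  x^+=3.1848  v^+=2.0995  a^+=-0.0815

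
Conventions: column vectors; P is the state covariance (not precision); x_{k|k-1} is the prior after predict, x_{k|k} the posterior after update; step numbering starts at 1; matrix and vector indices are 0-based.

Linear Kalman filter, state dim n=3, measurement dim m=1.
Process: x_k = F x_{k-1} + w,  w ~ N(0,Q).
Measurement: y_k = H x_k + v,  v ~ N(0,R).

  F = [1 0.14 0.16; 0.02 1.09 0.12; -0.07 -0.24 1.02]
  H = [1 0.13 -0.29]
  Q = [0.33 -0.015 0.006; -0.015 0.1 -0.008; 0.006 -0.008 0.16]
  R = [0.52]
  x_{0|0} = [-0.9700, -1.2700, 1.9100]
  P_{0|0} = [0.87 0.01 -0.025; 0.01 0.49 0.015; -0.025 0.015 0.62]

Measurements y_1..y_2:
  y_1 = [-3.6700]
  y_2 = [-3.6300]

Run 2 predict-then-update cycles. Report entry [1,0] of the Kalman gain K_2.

step 1: x^-=[-0.8422, -1.1745, 2.3209]  P^-=[1.2209 0.0998 0.0037; 0.0998 0.6957 -0.0464; 0.0037 -0.0464 0.8341]  S=[1.8502]  K=[0.6663; 0.1101; -0.1320]  nu=[-2.0021]  x^+=[-2.1763, -1.3949, 2.5852]  P^+=[0.3994 -0.0359 0.1664; -0.0359 0.6733 -0.0195; 0.1664 -0.0195 0.8019]
step 2: x^-=[-1.9579, -1.2537, 3.1240]  P^-=[0.8055 0.0886 0.2611; 0.0886 0.9057 -0.1027; 0.2611 -0.1027 1.0196]  S=[1.3059]  K=[0.5676; 0.1809; -0.0367]  nu=[-0.6031]  x^+=[-2.3003, -1.3628, 3.1462]  P^+=[0.3847 -0.0454 0.2883; -0.0454 0.8630 -0.0941; 0.2883 -0.0941 1.0178]

K[1,0] = 0.1809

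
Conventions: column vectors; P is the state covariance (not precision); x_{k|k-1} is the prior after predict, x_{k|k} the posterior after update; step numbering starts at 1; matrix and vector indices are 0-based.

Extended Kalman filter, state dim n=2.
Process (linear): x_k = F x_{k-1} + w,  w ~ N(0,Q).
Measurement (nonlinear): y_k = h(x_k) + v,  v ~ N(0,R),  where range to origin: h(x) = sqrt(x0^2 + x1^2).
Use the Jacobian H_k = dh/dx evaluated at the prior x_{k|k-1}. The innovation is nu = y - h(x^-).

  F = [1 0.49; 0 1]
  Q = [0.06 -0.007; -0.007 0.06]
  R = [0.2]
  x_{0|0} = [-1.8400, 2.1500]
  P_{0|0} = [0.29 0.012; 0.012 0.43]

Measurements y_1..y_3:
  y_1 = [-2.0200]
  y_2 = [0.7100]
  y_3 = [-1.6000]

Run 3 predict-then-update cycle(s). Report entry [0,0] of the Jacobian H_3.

H_jac[0,0] = -0.8950

step 1: x^-=[-0.7865, 2.1500]  P^-=[0.4650 0.2157; 0.2157 0.4900]  H_jac=[-0.3435 0.9391]  S=[0.5479]  K=[0.0782; 0.7047]  nu=[-4.3093]  x^+=[-1.1233, -0.8867]  P^+=[0.4617 0.1855; 0.1855 0.2179]
step 2: x^-=[-1.5578, -0.8867]  P^-=[0.7558 0.2853; 0.2853 0.2779]  H_jac=[-0.8691 -0.4947]  S=[1.0842]  K=[-0.7360; -0.3555]  nu=[-1.0825]  x^+=[-0.7611, -0.5019]  P^+=[0.1685 0.0016; 0.0016 0.1409]
step 3: x^-=[-1.0070, -0.5019]  P^-=[0.2639 0.0637; 0.0637 0.2009]  H_jac=[-0.8950 -0.4461]  S=[0.5022]  K=[-0.5268; -0.2919]  nu=[-2.7251]  x^+=[0.4287, 0.2936]  P^+=[0.1245 -0.0136; -0.0136 0.1581]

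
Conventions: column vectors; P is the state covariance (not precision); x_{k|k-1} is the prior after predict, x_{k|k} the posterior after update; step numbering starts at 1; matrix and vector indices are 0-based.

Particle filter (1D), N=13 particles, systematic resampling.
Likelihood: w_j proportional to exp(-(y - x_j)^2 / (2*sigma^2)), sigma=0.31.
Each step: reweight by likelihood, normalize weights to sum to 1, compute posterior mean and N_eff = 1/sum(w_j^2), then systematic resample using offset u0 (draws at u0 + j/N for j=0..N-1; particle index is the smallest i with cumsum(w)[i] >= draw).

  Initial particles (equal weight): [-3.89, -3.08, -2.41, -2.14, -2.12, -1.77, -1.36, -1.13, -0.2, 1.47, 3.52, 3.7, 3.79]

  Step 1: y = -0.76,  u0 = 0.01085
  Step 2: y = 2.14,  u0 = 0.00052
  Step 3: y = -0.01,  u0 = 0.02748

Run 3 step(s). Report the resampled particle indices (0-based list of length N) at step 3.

step 1: w=[0.0000, 0.0000, 0.0000, 0.0001, 0.0001, 0.0059, 0.1819, 0.5806, 0.2315, 0.0000, 0.0000, 0.0000, 0.0000]  mean=-0.9604  Neff=2.3595  idx=[6, 6, 6, 7, 7, 7, 7, 7, 7, 7, 8, 8, 8]
step 2: w=[0.0000, 0.0000, 0.0000, 0.0000, 0.0000, 0.0000, 0.0000, 0.0000, 0.0000, 0.0000, 0.3333, 0.3333, 0.3333]  mean=-0.2000  Neff=3.0000  idx=[10, 10, 10, 10, 10, 11, 11, 11, 11, 12, 12, 12, 12]
step 3: w=[0.0769, 0.0769, 0.0769, 0.0769, 0.0769, 0.0769, 0.0769, 0.0769, 0.0769, 0.0769, 0.0769, 0.0769, 0.0769]  mean=-0.2000  Neff=13.0000  idx=[0, 1, 2, 3, 4, 5, 6, 7, 8, 9, 10, 11, 12]

resampled_idx = [0, 1, 2, 3, 4, 5, 6, 7, 8, 9, 10, 11, 12]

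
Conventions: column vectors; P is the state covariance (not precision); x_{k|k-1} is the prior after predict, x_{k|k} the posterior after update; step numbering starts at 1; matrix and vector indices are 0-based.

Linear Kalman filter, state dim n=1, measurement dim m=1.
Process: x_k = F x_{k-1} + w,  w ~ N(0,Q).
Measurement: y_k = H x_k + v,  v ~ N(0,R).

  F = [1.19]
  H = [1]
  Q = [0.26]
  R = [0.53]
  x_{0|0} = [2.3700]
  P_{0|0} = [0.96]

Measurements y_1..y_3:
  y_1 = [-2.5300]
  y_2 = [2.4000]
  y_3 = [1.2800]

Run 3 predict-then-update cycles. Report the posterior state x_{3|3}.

x_post = [1.1903]

step 1: x^-=[2.8203]  P^-=[1.6195]  S=[2.1495]  K=[0.7534]  nu=[-5.3503]  x^+=[-1.2108]  P^+=[0.3993]
step 2: x^-=[-1.4408]  P^-=[0.8255]  S=[1.3555]  K=[0.6090]  nu=[3.8408]  x^+=[0.8982]  P^+=[0.3228]
step 3: x^-=[1.0689]  P^-=[0.7171]  S=[1.2471]  K=[0.5750]  nu=[0.2111]  x^+=[1.1903]  P^+=[0.3048]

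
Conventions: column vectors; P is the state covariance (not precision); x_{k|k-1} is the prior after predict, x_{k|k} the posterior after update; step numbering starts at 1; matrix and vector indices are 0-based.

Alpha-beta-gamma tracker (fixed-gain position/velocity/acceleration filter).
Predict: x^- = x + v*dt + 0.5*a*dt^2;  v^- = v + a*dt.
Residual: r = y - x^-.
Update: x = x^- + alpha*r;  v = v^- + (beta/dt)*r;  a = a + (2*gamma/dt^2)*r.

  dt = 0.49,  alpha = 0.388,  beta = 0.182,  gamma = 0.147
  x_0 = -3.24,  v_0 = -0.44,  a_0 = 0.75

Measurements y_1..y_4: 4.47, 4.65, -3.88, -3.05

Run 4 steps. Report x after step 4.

step 1: x_pred=-3.3656  r=7.8356  x^+=-0.3254  v^+=2.8379  a^+=10.3446
step 2: x_pred=2.3070  r=2.3430  x^+=3.2161  v^+=8.7769  a^+=13.2135
step 3: x_pred=9.1031  r=-12.9831  x^+=4.0656  v^+=10.4292  a^+=-2.6842
step 4: x_pred=8.8537  r=-11.9037  x^+=4.2351  v^+=4.6926  a^+=-17.2602

x_post = 4.2351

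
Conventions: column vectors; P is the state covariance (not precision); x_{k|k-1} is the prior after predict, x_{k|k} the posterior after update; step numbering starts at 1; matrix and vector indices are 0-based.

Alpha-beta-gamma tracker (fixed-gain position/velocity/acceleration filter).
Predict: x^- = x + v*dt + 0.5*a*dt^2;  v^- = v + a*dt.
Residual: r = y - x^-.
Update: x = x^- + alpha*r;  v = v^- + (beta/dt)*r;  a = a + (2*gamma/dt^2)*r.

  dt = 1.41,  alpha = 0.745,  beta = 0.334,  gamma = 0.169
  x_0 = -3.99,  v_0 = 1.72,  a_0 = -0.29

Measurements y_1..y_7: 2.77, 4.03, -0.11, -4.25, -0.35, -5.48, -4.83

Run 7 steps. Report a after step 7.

step 1: x_pred=-1.8531  r=4.6231  x^+=1.5911  v^+=2.4062  a^+=0.4960
step 2: x_pred=5.4769  r=-1.4469  x^+=4.3990  v^+=2.7628  a^+=0.2500
step 3: x_pred=8.5430  r=-8.6530  x^+=2.0965  v^+=1.0656  a^+=-1.2211
step 4: x_pred=2.3851  r=-6.6351  x^+=-2.5581  v^+=-2.2279  a^+=-2.3492
step 5: x_pred=-8.0346  r=7.6846  x^+=-2.3096  v^+=-3.7199  a^+=-1.0427
step 6: x_pred=-8.5912  r=3.1112  x^+=-6.2734  v^+=-4.4532  a^+=-0.5138
step 7: x_pred=-13.0630  r=8.2330  x^+=-6.9294  v^+=-3.2273  a^+=0.8860

a_post = 0.8860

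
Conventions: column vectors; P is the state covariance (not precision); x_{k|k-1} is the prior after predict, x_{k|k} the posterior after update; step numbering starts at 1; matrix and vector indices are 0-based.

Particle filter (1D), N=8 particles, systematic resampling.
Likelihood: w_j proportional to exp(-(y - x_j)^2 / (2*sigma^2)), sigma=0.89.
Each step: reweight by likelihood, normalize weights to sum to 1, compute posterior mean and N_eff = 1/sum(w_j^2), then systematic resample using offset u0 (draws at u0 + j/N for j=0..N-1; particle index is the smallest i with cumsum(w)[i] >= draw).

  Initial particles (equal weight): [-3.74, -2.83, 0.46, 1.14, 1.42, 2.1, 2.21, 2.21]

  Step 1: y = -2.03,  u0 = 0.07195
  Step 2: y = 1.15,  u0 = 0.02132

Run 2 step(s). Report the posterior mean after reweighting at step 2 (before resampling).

step 1: w=[0.1862, 0.7874, 0.0235, 0.0021, 0.0006, 0.0000, 0.0000, 0.0000]  mean=-2.9108  Neff=1.5260  idx=[0, 1, 1, 1, 1, 1, 1, 1]
step 2: w=[0.0009, 0.1427, 0.1427, 0.1427, 0.1427, 0.1427, 0.1427, 0.1427]  mean=-2.8308  Neff=7.0122  idx=[1, 2, 2, 3, 4, 5, 6, 7]

post_mean = -2.8308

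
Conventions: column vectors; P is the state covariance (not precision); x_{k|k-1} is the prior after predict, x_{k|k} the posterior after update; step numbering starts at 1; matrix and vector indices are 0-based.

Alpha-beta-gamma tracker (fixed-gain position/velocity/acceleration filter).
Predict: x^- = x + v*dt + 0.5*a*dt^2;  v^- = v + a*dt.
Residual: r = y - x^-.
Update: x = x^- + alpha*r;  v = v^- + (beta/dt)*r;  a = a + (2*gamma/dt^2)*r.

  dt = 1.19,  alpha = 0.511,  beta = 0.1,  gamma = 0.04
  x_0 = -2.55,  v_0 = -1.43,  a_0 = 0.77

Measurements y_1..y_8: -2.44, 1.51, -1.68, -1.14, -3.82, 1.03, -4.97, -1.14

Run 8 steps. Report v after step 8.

step 1: x_pred=-3.7065  r=1.2665  x^+=-3.0593  v^+=-0.4073  a^+=0.8415
step 2: x_pred=-2.9481  r=4.4581  x^+=-0.6700  v^+=0.9688  a^+=1.0934
step 3: x_pred=1.2570  r=-2.9370  x^+=-0.2438  v^+=2.0231  a^+=0.9275
step 4: x_pred=2.8205  r=-3.9605  x^+=0.7967  v^+=2.7940  a^+=0.7037
step 5: x_pred=4.6198  r=-8.4398  x^+=0.3071  v^+=2.9223  a^+=0.2269
step 6: x_pred=3.9452  r=-2.9152  x^+=2.4556  v^+=2.9473  a^+=0.0623
step 7: x_pred=6.0070  r=-10.9770  x^+=0.3977  v^+=2.0990  a^+=-0.5579
step 8: x_pred=2.5005  r=-3.6405  x^+=0.6402  v^+=1.1292  a^+=-0.7635

v_post = 1.1292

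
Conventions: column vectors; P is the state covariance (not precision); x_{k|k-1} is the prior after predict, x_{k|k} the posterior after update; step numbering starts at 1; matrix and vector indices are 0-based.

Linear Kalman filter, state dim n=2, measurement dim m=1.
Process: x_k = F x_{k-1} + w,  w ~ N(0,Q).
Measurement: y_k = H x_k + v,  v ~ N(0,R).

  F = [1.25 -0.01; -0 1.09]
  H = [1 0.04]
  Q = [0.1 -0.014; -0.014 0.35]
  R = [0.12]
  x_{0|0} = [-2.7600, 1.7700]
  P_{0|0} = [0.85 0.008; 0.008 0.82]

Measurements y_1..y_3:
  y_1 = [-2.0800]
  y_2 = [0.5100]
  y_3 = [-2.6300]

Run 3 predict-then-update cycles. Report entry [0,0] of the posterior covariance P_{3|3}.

P_post[0,0] = 0.0843

step 1: x^-=[-3.4677, 1.9293]  P^-=[1.4280 -0.0120; -0.0120 1.3242]  S=[1.5492]  K=[0.9215; 0.0264]  nu=[1.3105]  x^+=[-2.2601, 1.9639]  P^+=[0.1126 -0.0498; -0.0498 1.3232]
step 2: x^-=[-2.8447, 2.1407]  P^-=[0.2773 -0.0962; -0.0962 1.9220]  S=[0.3926]  K=[0.6963; -0.0492]  nu=[3.2691]  x^+=[-0.5683, 1.9797]  P^+=[0.0869 -0.0828; -0.0828 1.9211]
step 3: x^-=[-0.7302, 2.1579]  P^-=[0.2380 -0.1477; -0.1477 2.6325]  S=[0.3504]  K=[0.6624; -0.1210]  nu=[-1.9861]  x^+=[-2.0457, 2.3982]  P^+=[0.0843 -0.1196; -0.1196 2.6273]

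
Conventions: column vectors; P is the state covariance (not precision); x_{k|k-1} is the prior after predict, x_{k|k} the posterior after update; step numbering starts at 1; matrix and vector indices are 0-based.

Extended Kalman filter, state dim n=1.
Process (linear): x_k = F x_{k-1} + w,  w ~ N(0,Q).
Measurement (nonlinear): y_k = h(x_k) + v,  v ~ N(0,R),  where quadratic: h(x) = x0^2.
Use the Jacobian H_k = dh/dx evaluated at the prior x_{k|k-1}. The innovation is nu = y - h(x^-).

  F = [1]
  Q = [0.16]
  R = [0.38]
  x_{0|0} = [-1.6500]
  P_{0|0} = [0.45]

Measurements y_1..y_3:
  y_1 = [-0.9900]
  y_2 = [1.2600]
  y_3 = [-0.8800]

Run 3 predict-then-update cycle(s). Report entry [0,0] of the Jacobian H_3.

step 1: x^-=[-1.6500]  P^-=[0.6100]  H_jac=[-3.3000]  S=[7.0229]  K=[-0.2866]  nu=[-3.7125]  x^+=[-0.5859]  P^+=[0.0330]
step 2: x^-=[-0.5859]  P^-=[0.1930]  H_jac=[-1.1717]  S=[0.6450]  K=[-0.3506]  nu=[0.9168]  x^+=[-0.9073]  P^+=[0.1137]
step 3: x^-=[-0.9073]  P^-=[0.2737]  H_jac=[-1.8146]  S=[1.2813]  K=[-0.3876]  nu=[-1.7032]  x^+=[-0.2471]  P^+=[0.0812]

H_jac[0,0] = -1.8146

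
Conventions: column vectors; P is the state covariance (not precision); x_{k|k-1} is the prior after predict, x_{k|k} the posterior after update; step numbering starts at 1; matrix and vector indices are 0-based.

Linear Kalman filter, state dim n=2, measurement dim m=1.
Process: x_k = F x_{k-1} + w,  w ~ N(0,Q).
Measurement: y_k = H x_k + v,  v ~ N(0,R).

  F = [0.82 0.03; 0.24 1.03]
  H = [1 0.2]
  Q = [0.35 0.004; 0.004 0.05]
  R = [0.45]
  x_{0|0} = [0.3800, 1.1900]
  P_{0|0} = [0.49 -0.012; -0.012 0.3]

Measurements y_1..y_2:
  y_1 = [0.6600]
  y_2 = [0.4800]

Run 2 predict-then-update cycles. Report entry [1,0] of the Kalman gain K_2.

step 1: x^-=[0.3473, 1.3169]  P^-=[0.6792 0.0995; 0.0995 0.3906]  S=[1.1846]  K=[0.5901; 0.1499]  nu=[0.0493]  x^+=[0.3764, 1.3243]  P^+=[0.2666 -0.0053; -0.0053 0.3639]
step 2: x^-=[0.3484, 1.4544]  P^-=[0.5293 0.0632; 0.0632 0.4488]  S=[1.0226]  K=[0.5300; 0.1496]  nu=[-0.1593]  x^+=[0.2640, 1.4305]  P^+=[0.2421 -0.0179; -0.0179 0.4259]

K[1,0] = 0.1496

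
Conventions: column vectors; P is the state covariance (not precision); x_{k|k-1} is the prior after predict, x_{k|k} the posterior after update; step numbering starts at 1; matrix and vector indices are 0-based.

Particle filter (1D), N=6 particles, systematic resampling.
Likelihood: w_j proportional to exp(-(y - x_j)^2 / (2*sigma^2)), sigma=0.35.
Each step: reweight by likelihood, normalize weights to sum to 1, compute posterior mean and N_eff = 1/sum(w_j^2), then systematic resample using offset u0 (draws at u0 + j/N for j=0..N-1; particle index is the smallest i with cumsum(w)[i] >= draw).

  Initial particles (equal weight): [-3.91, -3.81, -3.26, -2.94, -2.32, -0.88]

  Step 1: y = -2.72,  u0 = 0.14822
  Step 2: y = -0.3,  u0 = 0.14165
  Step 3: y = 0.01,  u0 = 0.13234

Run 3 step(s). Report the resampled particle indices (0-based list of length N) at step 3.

resampled_idx = [0, 1, 2, 3, 4, 5]

step 1: w=[0.0019, 0.0047, 0.1836, 0.4955, 0.3142, 0.0000]  mean=-2.8099  Neff=2.6452  idx=[2, 3, 3, 3, 4, 4]
step 2: w=[0.0000, 0.0000, 0.0000, 0.0000, 0.5000, 0.5000]  mean=-2.3200  Neff=2.0000  idx=[4, 4, 4, 5, 5, 5]
step 3: w=[0.1667, 0.1667, 0.1667, 0.1667, 0.1667, 0.1667]  mean=-2.3200  Neff=6.0000  idx=[0, 1, 2, 3, 4, 5]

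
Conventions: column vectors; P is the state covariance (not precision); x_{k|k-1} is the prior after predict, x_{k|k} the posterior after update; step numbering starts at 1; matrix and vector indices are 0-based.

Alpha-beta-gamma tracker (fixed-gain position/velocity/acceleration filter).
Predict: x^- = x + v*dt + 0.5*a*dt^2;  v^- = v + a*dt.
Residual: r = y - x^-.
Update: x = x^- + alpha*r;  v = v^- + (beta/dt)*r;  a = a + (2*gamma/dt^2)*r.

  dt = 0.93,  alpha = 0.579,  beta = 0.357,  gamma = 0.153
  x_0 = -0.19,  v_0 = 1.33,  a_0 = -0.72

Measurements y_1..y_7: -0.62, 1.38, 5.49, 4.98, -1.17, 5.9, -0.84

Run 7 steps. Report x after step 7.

x_post = 1.2294

step 1: x_pred=0.7355  r=-1.3555  x^+=-0.0493  v^+=0.1400  a^+=-1.1996
step 2: x_pred=-0.4378  r=1.8178  x^+=0.6147  v^+=-0.2778  a^+=-0.5564
step 3: x_pred=0.1157  r=5.3743  x^+=3.2274  v^+=1.2678  a^+=1.3450
step 4: x_pred=4.9881  r=-0.0081  x^+=4.9834  v^+=2.5155  a^+=1.3421
step 5: x_pred=7.9032  r=-9.0732  x^+=2.6498  v^+=0.2807  a^+=-1.8680
step 6: x_pred=2.1030  r=3.7970  x^+=4.3015  v^+=0.0010  a^+=-0.5246
step 7: x_pred=4.0755  r=-4.9155  x^+=1.2294  v^+=-2.3738  a^+=-2.2637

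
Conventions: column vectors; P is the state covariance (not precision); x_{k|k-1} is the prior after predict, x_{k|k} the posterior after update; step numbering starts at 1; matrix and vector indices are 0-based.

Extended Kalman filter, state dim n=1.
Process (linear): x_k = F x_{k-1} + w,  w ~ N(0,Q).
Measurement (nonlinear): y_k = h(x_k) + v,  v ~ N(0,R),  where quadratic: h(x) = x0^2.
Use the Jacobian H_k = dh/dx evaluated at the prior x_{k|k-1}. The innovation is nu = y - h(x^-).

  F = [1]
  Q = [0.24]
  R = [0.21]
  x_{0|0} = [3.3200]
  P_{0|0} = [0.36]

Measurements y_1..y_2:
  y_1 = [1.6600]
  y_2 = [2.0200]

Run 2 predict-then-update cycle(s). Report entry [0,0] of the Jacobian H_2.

step 1: x^-=[3.3200]  P^-=[0.6000]  H_jac=[6.6400]  S=[26.6638]  K=[0.1494]  nu=[-9.3624]  x^+=[1.9211]  P^+=[0.0047]
step 2: x^-=[1.9211]  P^-=[0.2447]  H_jac=[3.8422]  S=[3.8228]  K=[0.2460]  nu=[-1.6706]  x^+=[1.5102]  P^+=[0.0134]

H_jac[0,0] = 3.8422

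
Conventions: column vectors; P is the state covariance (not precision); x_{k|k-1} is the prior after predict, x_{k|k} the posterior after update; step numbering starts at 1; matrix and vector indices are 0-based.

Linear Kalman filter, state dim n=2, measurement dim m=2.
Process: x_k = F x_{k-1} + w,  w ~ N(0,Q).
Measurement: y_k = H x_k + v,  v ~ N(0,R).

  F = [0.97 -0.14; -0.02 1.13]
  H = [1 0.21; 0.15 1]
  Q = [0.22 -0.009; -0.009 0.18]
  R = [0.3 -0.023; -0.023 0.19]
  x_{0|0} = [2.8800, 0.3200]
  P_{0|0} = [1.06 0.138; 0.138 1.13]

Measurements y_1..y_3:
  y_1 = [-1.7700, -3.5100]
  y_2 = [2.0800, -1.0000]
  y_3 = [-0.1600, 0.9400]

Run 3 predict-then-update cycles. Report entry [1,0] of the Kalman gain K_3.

step 1: x^-=[2.7488, 0.3040]  P^-=[1.2020 -0.0567; -0.0567 1.6171]  S=[1.5495 0.4384; 0.4384 1.8171]  K=[0.8037 -0.1259; -0.0729 0.9028]  nu=[-4.5826, -4.2263]  x^+=[-0.4021, -3.1777]  P^+=[0.2611 -0.0816; -0.0816 0.1854]
step 2: x^-=[0.0548, -3.5827]  P^-=[0.4915 -0.1330; -0.1330 0.4206]  S=[0.7542 0.0018; 0.0018 0.5817]  K=[0.6149 -0.1039; -0.0610 0.6889]  nu=[2.7776, 2.5745]  x^+=[1.4953, -1.9785]  P^+=[0.2003 -0.0639; -0.0639 0.1419]
step 3: x^-=[1.7274, -2.2656]  P^-=[0.4286 -0.1056; -0.1056 0.3641]  S=[0.7003 0.0089; 0.0089 0.5321]  K=[0.5814 -0.0873; -0.0499 0.6554]  nu=[-1.4116, 2.9465]  x^+=[0.6495, -0.2641]  P^+=[0.1887 -0.0583; -0.0583 0.1344]

K[1,0] = -0.0499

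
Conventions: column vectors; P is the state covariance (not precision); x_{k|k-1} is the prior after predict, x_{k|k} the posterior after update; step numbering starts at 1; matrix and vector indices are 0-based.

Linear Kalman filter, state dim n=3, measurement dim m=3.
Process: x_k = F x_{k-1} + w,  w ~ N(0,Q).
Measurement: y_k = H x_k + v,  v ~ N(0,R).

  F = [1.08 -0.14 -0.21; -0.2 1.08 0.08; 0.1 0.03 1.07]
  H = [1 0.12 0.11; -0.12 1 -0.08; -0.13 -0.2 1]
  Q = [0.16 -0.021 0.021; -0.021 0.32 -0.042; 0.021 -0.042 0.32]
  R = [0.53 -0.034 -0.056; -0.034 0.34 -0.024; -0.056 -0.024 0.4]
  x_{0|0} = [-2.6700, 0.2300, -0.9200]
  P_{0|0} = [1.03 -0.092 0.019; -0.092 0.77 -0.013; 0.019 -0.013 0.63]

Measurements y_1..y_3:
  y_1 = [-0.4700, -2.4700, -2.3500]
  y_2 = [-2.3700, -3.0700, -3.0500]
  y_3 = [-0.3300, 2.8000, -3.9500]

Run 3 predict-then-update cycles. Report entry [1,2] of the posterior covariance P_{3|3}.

step 1: x^-=[-2.7226, 0.7088, -1.2445]  P^-=[1.4227 -0.4748 0.0093; -0.4748 1.3002 -0.0121; 0.0093 -0.0121 1.0550]  S=[1.8720 -0.5281 -0.0457; -0.5281 1.7836 -0.3092; -0.0457 -0.3092 1.5087]  K=[0.6796 -0.1730 -0.0683; 0.0495 0.7800 0.0219; 0.1134 0.1045 0.7249]  nu=[2.3044, -3.6051, -1.3177]  x^+=[-0.4427, -2.0178, -2.3152]  P^+=[0.3765 -0.0367 -0.0196; -0.0367 0.2614 0.0348; -0.0196 0.0348 0.2855]
step 2: x^-=[0.2905, -2.2758, -2.5821]  P^-=[0.6389 -0.2012 -0.0320; -0.2012 0.6642 0.0239; -0.0320 0.0239 0.6487]  S=[1.1316 -0.2296 -0.0694; -0.2296 1.0614 -0.1496; -0.0694 -0.1496 1.0743]  K=[0.5043 -0.1586 -0.0591; 0.0289 0.6552 0.0161; 0.0927 0.0849 0.6210]  nu=[-2.1034, -0.9659, -0.8853]  x^+=[-0.5647, -2.9837, -3.4088]  P^+=[0.2825 -0.0373 -0.0188; -0.0373 0.2192 0.0281; -0.0188 0.0281 0.2444]
step 3: x^-=[0.5237, -3.3822, -3.7934]  P^-=[0.5261 -0.1729 -0.0307; -0.1729 0.6101 0.0130; -0.0307 0.0130 0.6003]  S=[1.0242 -0.1954 -0.0647; -0.1954 1.0003 -0.1510; -0.0647 -0.1510 1.0274]  K=[0.4574 -0.1526 -0.0564; 0.0262 0.6363 0.0109; 0.0888 0.0769 0.6026]  nu=[-0.0305, 5.9416, -0.7650]  x^+=[-0.3540, 0.3896, -3.8000]  P^+=[0.2572 -0.0367 -0.0184; -0.0367 0.2128 0.0254; -0.0184 0.0254 0.2369]

P_post[1,2] = 0.0254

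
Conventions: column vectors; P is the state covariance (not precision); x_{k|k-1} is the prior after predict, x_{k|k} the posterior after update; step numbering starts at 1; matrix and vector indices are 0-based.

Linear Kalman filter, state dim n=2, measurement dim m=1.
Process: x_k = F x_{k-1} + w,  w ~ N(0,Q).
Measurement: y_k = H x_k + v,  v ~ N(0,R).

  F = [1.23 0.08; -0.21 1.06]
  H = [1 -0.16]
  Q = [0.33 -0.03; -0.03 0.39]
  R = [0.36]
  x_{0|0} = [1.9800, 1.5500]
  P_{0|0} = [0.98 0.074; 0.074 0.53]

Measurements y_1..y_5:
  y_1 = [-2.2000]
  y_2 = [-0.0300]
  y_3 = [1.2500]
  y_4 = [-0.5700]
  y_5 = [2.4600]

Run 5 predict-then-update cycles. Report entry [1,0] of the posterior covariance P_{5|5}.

P_post[1,0] = 0.5122

step 1: x^-=[2.5594, 1.2272]  P^-=[1.8306 -0.1430; -0.1430 0.9958]  S=[2.2618]  K=[0.8195; -0.1336]  nu=[-4.5630]  x^+=[-1.1798, 1.8370]  P^+=[0.3118 0.1048; 0.1048 0.9554]
step 2: x^-=[-1.3042, 2.1950]  P^-=[0.8284 0.1053; 0.1053 1.4306]  S=[1.1913]  K=[0.6812; -0.1037]  nu=[1.6254]  x^+=[-0.1970, 2.0264]  P^+=[0.2756 0.1895; 0.1895 1.4178]
step 3: x^-=[-0.0801, 2.1893]  P^-=[0.7933 0.2629; 0.2629 1.9108]  S=[1.1180]  K=[0.6719; -0.0383]  nu=[1.6804]  x^+=[1.0489, 2.1250]  P^+=[0.2885 0.2917; 0.2917 1.9091]
step 4: x^-=[1.4602, 2.0322]  P^-=[0.8362 0.4328; 0.4328 2.4180]  S=[1.1196]  K=[0.6850; 0.0410]  nu=[-1.7050]  x^+=[0.2922, 1.9623]  P^+=[0.3108 0.4013; 0.4013 2.4161]
step 5: x^-=[0.5164, 2.0187]  P^-=[0.8947 0.6111; 0.6111 2.9398]  S=[1.1344]  K=[0.7025; 0.1241]  nu=[2.2666]  x^+=[2.1087, 2.3000]  P^+=[0.3349 0.5122; 0.5122 2.9223]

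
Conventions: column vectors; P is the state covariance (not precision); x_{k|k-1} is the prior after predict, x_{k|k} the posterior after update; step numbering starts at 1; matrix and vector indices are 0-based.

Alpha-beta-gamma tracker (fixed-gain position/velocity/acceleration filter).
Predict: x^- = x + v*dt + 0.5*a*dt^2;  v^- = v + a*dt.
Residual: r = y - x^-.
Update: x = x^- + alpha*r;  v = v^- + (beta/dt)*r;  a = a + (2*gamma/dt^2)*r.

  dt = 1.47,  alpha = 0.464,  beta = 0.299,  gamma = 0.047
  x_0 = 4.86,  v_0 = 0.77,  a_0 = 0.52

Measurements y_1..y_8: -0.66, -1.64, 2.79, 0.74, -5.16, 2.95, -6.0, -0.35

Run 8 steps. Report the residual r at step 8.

resid = 4.4606

step 1: x_pred=6.5537  r=-7.2137  x^+=3.2066  v^+=0.0671  a^+=0.2062
step 2: x_pred=3.5280  r=-5.1680  x^+=1.1301  v^+=-0.6810  a^+=-0.0186
step 3: x_pred=0.1089  r=2.6811  x^+=1.3530  v^+=-0.1630  a^+=0.0980
step 4: x_pred=1.2193  r=-0.4793  x^+=0.9969  v^+=-0.1164  a^+=0.0772
step 5: x_pred=0.9092  r=-6.0692  x^+=-1.9069  v^+=-1.2374  a^+=-0.1868
step 6: x_pred=-3.9278  r=6.8778  x^+=-0.7365  v^+=-0.1131  a^+=0.1123
step 7: x_pred=-0.7814  r=-5.2186  x^+=-3.2028  v^+=-1.0095  a^+=-0.1147
step 8: x_pred=-4.8106  r=4.4606  x^+=-2.7409  v^+=-0.2707  a^+=0.0794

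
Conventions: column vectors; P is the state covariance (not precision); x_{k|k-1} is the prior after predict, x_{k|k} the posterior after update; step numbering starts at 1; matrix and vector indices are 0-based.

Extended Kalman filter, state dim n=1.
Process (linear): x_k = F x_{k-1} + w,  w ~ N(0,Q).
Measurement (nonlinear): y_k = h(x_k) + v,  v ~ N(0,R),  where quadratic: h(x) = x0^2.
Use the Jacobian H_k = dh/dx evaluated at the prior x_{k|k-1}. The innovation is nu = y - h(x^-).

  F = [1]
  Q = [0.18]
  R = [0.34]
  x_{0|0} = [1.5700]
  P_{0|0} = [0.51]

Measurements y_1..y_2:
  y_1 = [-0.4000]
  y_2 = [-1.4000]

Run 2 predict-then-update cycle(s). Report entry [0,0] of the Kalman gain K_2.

step 1: x^-=[1.5700]  P^-=[0.6900]  H_jac=[3.1400]  S=[7.1431]  K=[0.3033]  nu=[-2.8649]  x^+=[0.7010]  P^+=[0.0328]
step 2: x^-=[0.7010]  P^-=[0.2128]  H_jac=[1.4021]  S=[0.7584]  K=[0.3935]  nu=[-1.8915]  x^+=[-0.0432]  P^+=[0.0954]

K[0,0] = 0.3935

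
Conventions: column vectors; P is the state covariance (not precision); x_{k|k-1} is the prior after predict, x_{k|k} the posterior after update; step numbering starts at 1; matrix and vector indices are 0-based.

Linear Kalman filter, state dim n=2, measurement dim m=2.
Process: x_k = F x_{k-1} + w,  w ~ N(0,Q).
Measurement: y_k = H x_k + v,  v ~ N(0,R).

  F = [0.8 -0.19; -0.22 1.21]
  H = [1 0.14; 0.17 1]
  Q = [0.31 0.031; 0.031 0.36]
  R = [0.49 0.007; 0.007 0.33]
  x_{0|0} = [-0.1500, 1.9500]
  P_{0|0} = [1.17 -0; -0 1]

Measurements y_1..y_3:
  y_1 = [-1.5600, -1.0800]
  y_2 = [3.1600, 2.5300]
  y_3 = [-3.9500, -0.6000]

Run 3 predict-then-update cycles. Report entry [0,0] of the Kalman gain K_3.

K[0,0] = 0.5096

step 1: x^-=[-0.4905, 2.3925]  P^-=[1.0949 -0.4048; -0.4048 1.8807]  S=[1.5084 0.0420; 0.0420 2.1047]  K=[0.6916 -0.1177; -0.1178 0.8632]  nu=[-1.4044, -3.3891]  x^+=[-1.0629, -0.3676]  P^+=[0.3512 -0.0937; -0.0937 0.3000]
step 2: x^-=[-0.7805, -0.2109]  P^-=[0.5741 -0.1944; -0.1944 0.8661]  S=[1.0266 0.0268; 0.0268 1.1466]  K=[0.5352 -0.0969; -0.0903 0.7286]  nu=[3.9700, 2.8736]  x^+=[1.0657, 1.5245]  P^+=[0.2720 -0.0745; -0.0745 0.2525]
step 3: x^-=[0.5629, 1.6102]  P^-=[0.5158 -0.1501; -0.1501 0.7825]  S=[0.9791 0.0505; 0.0505 1.0763]  K=[0.5096 -0.0819; -0.0779 0.7069]  nu=[-4.7383, -2.3059]  x^+=[-1.6628, 0.3494]  P^+=[0.2586 -0.0674; -0.0674 0.2442]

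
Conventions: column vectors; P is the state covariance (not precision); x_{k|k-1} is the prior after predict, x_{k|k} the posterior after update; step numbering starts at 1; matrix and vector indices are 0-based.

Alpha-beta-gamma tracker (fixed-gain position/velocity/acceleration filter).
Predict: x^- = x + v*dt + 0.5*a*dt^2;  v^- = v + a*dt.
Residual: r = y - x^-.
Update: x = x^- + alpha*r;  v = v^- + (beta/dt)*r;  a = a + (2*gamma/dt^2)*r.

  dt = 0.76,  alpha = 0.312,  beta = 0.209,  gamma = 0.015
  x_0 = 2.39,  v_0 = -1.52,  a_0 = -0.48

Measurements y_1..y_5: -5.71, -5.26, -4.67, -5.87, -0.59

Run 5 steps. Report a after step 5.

step 1: x_pred=1.0962  r=-6.8062  x^+=-1.0274  v^+=-3.7565  a^+=-0.8335
step 2: x_pred=-4.1230  r=-1.1370  x^+=-4.4777  v^+=-4.7026  a^+=-0.8926
step 3: x_pred=-8.3095  r=3.6395  x^+=-7.1740  v^+=-4.3801  a^+=-0.7035
step 4: x_pred=-10.7061  r=4.8361  x^+=-9.1972  v^+=-3.5849  a^+=-0.4523
step 5: x_pred=-12.0524  r=11.4624  x^+=-8.4761  v^+=-0.7765  a^+=0.1430

a_post = 0.1430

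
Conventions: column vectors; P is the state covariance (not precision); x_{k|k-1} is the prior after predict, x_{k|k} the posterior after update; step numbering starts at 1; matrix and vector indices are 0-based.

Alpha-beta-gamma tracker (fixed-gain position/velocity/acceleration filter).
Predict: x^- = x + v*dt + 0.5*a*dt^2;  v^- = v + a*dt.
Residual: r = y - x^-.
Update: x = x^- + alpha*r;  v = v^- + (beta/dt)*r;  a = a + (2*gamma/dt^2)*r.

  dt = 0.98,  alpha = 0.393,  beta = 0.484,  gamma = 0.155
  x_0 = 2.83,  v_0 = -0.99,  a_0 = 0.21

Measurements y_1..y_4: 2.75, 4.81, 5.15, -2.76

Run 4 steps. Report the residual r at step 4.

resid = -11.2031

step 1: x_pred=1.9606  r=0.7894  x^+=2.2709  v^+=-0.3944  a^+=0.4648
step 2: x_pred=2.1076  r=2.7024  x^+=3.1696  v^+=1.3958  a^+=1.3371
step 3: x_pred=5.1796  r=-0.0296  x^+=5.1680  v^+=2.6915  a^+=1.3275
step 4: x_pred=8.4431  r=-11.2031  x^+=4.0403  v^+=-1.5405  a^+=-2.2886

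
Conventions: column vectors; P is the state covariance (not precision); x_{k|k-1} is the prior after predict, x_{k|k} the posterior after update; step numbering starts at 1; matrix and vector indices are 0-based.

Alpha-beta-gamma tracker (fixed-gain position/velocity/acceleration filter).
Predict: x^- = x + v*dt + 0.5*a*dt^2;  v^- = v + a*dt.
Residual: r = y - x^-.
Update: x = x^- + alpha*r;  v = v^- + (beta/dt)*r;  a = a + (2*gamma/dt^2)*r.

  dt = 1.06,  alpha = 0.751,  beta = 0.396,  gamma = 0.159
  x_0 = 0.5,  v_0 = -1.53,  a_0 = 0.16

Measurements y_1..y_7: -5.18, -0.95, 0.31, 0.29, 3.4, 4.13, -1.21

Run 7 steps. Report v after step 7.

v_post = -0.0526

step 1: x_pred=-1.0319  r=-4.1481  x^+=-4.1471  v^+=-2.9101  a^+=-1.0140
step 2: x_pred=-7.8015  r=6.8515  x^+=-2.6560  v^+=-1.4253  a^+=0.9251
step 3: x_pred=-3.6471  r=3.9571  x^+=-0.6753  v^+=1.0336  a^+=2.0450
step 4: x_pred=1.5692  r=-1.2792  x^+=0.6085  v^+=2.7235  a^+=1.6830
step 5: x_pred=4.4409  r=-1.0409  x^+=3.6592  v^+=4.1186  a^+=1.3884
step 6: x_pred=8.8049  r=-4.6749  x^+=5.2940  v^+=3.8438  a^+=0.0653
step 7: x_pred=9.4052  r=-10.6152  x^+=1.4332  v^+=-0.0526  a^+=-2.9390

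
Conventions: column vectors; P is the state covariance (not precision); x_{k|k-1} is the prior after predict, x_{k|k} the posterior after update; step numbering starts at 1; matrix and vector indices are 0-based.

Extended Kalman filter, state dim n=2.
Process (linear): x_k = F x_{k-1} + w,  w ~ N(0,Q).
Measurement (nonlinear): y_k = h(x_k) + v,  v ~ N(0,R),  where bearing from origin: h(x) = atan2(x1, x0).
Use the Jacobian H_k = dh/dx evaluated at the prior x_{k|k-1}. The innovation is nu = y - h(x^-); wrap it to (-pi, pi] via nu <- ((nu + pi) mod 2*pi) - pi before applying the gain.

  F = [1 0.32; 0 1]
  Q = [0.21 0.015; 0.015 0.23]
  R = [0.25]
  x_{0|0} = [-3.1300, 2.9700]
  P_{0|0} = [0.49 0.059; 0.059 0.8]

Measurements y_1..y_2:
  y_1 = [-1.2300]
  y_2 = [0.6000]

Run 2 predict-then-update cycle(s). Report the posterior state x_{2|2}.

x_post = [-2.5916, 3.0120]

step 1: x^-=[-2.1796, 2.9700]  P^-=[0.8197 0.3300; 0.3300 1.0300]  H_jac=[-0.2188 -0.1606]  S=[0.3390]  K=[-0.6854; -0.7010]  nu=[2.8493]  x^+=[-4.1326, 0.9728]  P^+=[0.6604 0.1671; 0.1671 0.8634]
step 2: x^-=[-3.8213, 0.9728]  P^-=[1.0658 0.4584; 0.4584 1.0934]  H_jac=[-0.0626 -0.2458]  S=[0.3343]  K=[-0.5364; -0.8896]  nu=[-2.2923]  x^+=[-2.5916, 3.0120]  P^+=[0.9696 0.2989; 0.2989 0.8289]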